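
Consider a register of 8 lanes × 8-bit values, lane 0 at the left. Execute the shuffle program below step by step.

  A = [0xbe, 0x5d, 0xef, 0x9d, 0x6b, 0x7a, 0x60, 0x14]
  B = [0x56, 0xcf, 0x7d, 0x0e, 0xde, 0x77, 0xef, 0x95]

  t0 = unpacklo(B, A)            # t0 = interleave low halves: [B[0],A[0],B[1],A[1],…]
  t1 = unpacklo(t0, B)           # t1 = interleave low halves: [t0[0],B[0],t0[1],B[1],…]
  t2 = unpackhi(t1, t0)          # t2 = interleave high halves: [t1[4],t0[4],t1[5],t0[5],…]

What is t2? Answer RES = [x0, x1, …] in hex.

RES = [0xcf, 0x7d, 0x7d, 0xef, 0x5d, 0x0e, 0x0e, 0x9d]

→ t0 |56|be|cf|5d|7d|ef|0e|9d|
→ t1 |56|56|be|cf|cf|7d|5d|0e|
→ t2 |cf|7d|7d|ef|5d|0e|0e|9d|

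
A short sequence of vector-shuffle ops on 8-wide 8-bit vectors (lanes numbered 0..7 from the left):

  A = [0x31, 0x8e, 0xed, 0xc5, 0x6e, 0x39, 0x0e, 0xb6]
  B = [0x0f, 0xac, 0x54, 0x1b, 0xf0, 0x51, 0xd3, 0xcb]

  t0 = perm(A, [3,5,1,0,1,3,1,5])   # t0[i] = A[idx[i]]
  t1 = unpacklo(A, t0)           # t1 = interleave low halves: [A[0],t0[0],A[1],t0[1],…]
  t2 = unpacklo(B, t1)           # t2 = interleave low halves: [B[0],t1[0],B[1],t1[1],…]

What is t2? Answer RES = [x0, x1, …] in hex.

RES = [ 0x0f  0x31  0xac  0xc5  0x54  0x8e  0x1b  0x39 ]

  t0: c5 39 8e 31 8e c5 8e 39
  t1: 31 c5 8e 39 ed 8e c5 31
  t2: 0f 31 ac c5 54 8e 1b 39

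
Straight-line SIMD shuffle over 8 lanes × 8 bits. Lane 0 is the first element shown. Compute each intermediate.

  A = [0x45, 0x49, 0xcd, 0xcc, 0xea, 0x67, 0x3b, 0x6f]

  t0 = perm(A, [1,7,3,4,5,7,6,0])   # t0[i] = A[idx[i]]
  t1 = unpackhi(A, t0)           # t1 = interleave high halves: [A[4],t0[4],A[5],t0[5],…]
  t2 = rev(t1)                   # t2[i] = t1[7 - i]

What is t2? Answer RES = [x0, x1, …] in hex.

  t0: 49 6f cc ea 67 6f 3b 45
  t1: ea 67 67 6f 3b 3b 6f 45
  t2: 45 6f 3b 3b 6f 67 67 ea

RES = [0x45, 0x6f, 0x3b, 0x3b, 0x6f, 0x67, 0x67, 0xea]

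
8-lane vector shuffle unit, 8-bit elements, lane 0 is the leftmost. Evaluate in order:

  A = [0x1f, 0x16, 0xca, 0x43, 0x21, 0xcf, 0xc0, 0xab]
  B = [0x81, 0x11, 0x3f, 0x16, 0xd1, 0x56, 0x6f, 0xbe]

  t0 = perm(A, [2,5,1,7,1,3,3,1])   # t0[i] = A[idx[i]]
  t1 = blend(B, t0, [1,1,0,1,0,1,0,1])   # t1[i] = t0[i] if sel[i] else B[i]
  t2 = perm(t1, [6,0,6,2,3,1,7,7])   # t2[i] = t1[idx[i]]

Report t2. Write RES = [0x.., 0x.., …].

→ t0 |ca|cf|16|ab|16|43|43|16|
→ t1 |ca|cf|3f|ab|d1|43|6f|16|
→ t2 |6f|ca|6f|3f|ab|cf|16|16|

RES = [ 0x6f  0xca  0x6f  0x3f  0xab  0xcf  0x16  0x16 ]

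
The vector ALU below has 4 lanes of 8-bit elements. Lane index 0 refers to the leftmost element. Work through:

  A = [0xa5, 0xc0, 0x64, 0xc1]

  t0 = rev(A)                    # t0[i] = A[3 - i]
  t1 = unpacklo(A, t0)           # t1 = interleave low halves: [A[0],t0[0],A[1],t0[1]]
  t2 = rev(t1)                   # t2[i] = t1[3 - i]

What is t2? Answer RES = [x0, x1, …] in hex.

t0 = [0xc1, 0x64, 0xc0, 0xa5]
t1 = [0xa5, 0xc1, 0xc0, 0x64]
t2 = [0x64, 0xc0, 0xc1, 0xa5]

RES = [0x64, 0xc0, 0xc1, 0xa5]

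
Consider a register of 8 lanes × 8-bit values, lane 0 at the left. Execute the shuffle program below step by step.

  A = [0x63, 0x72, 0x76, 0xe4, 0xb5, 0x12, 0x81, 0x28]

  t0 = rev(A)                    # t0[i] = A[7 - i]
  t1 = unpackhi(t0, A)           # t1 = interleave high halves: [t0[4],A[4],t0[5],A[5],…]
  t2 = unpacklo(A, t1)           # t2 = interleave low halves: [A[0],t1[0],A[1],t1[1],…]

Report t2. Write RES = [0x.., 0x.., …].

→ t0 |28|81|12|b5|e4|76|72|63|
→ t1 |e4|b5|76|12|72|81|63|28|
→ t2 |63|e4|72|b5|76|76|e4|12|

RES = [0x63, 0xe4, 0x72, 0xb5, 0x76, 0x76, 0xe4, 0x12]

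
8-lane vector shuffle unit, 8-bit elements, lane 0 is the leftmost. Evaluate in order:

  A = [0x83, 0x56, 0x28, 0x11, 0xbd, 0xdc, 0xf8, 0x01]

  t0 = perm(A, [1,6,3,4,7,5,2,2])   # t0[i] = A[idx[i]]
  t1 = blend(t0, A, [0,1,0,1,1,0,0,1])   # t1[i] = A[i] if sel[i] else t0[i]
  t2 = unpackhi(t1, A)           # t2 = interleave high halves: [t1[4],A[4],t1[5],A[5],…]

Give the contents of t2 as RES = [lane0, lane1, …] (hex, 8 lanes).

→ t0 |56|f8|11|bd|01|dc|28|28|
→ t1 |56|56|11|11|bd|dc|28|01|
→ t2 |bd|bd|dc|dc|28|f8|01|01|

RES = [0xbd, 0xbd, 0xdc, 0xdc, 0x28, 0xf8, 0x01, 0x01]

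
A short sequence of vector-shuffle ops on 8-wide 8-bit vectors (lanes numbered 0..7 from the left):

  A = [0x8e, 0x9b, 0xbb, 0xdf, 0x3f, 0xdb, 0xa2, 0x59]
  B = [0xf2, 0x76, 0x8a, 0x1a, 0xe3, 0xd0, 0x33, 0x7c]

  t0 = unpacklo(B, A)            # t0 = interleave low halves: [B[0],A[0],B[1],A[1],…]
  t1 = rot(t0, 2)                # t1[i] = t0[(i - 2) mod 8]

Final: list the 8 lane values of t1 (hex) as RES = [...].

RES = [0x1a, 0xdf, 0xf2, 0x8e, 0x76, 0x9b, 0x8a, 0xbb]

  t0: f2 8e 76 9b 8a bb 1a df
  t1: 1a df f2 8e 76 9b 8a bb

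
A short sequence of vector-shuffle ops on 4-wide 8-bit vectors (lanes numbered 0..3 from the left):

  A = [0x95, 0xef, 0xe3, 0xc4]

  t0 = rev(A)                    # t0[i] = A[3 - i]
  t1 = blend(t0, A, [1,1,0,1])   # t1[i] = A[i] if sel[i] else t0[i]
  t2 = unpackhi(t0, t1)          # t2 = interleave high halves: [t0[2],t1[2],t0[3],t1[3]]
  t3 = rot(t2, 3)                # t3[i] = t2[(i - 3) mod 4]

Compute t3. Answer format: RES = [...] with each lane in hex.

RES = [0xef, 0x95, 0xc4, 0xef]

  t0: c4 e3 ef 95
  t1: 95 ef ef c4
  t2: ef ef 95 c4
  t3: ef 95 c4 ef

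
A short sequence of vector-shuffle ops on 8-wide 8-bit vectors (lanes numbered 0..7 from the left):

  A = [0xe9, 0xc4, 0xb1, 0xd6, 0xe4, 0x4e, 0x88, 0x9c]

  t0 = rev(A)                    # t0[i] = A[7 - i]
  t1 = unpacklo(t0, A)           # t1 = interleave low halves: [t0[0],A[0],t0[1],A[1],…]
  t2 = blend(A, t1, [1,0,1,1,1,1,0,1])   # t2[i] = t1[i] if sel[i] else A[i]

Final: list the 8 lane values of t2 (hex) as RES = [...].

RES = [0x9c, 0xc4, 0x88, 0xc4, 0x4e, 0xb1, 0x88, 0xd6]

→ t0 |9c|88|4e|e4|d6|b1|c4|e9|
→ t1 |9c|e9|88|c4|4e|b1|e4|d6|
→ t2 |9c|c4|88|c4|4e|b1|88|d6|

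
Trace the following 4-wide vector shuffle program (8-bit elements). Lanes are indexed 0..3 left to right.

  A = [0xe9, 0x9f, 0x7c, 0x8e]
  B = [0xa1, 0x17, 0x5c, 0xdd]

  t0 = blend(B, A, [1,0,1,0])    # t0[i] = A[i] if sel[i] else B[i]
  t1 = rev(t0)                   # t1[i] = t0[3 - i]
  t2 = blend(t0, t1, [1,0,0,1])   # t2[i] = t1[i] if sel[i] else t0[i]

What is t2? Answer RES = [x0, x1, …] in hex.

RES = [0xdd, 0x17, 0x7c, 0xe9]

→ t0 |e9|17|7c|dd|
→ t1 |dd|7c|17|e9|
→ t2 |dd|17|7c|e9|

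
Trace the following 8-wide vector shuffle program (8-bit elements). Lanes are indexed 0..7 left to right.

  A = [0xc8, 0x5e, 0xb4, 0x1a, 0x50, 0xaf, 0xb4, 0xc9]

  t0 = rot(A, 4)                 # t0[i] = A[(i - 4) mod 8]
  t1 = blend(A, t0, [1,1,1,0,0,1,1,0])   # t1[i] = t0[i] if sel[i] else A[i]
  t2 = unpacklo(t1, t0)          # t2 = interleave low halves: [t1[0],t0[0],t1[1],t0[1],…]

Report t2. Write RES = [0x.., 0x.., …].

t0 = [0x50, 0xaf, 0xb4, 0xc9, 0xc8, 0x5e, 0xb4, 0x1a]
t1 = [0x50, 0xaf, 0xb4, 0x1a, 0x50, 0x5e, 0xb4, 0xc9]
t2 = [0x50, 0x50, 0xaf, 0xaf, 0xb4, 0xb4, 0x1a, 0xc9]

RES = [ 0x50  0x50  0xaf  0xaf  0xb4  0xb4  0x1a  0xc9 ]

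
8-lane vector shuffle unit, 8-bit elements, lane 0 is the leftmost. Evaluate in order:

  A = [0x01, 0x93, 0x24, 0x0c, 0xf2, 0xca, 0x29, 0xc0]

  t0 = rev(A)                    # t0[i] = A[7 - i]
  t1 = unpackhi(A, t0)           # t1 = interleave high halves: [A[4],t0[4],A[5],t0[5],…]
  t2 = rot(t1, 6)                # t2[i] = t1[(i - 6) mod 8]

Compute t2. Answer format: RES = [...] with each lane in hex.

→ t0 |c0|29|ca|f2|0c|24|93|01|
→ t1 |f2|0c|ca|24|29|93|c0|01|
→ t2 |ca|24|29|93|c0|01|f2|0c|

RES = [ 0xca  0x24  0x29  0x93  0xc0  0x01  0xf2  0x0c ]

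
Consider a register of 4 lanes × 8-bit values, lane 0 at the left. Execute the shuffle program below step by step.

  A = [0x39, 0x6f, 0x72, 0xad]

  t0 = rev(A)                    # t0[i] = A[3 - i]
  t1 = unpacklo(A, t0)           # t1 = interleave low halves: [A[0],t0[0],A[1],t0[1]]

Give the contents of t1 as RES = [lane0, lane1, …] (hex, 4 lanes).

t0 = [0xad, 0x72, 0x6f, 0x39]
t1 = [0x39, 0xad, 0x6f, 0x72]

RES = [0x39, 0xad, 0x6f, 0x72]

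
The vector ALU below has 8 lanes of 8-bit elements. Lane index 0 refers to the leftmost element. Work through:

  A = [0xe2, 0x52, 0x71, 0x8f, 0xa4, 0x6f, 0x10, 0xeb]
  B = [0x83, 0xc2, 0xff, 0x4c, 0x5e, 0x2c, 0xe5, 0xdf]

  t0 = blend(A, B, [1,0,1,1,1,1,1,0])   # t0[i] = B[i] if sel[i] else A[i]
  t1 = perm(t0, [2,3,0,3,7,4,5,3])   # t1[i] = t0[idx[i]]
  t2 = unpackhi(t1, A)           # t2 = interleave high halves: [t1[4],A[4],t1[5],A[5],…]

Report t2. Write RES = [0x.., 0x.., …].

t0 = [0x83, 0x52, 0xff, 0x4c, 0x5e, 0x2c, 0xe5, 0xeb]
t1 = [0xff, 0x4c, 0x83, 0x4c, 0xeb, 0x5e, 0x2c, 0x4c]
t2 = [0xeb, 0xa4, 0x5e, 0x6f, 0x2c, 0x10, 0x4c, 0xeb]

RES = [ 0xeb  0xa4  0x5e  0x6f  0x2c  0x10  0x4c  0xeb ]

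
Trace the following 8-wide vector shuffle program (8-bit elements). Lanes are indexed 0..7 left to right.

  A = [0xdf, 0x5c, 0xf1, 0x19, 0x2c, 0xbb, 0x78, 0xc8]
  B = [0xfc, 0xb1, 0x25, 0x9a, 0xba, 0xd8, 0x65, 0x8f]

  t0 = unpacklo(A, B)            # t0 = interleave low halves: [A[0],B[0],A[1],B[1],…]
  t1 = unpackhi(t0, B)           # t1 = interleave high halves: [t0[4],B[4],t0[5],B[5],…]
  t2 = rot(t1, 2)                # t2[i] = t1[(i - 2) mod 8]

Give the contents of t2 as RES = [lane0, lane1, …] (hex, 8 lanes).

t0 = [0xdf, 0xfc, 0x5c, 0xb1, 0xf1, 0x25, 0x19, 0x9a]
t1 = [0xf1, 0xba, 0x25, 0xd8, 0x19, 0x65, 0x9a, 0x8f]
t2 = [0x9a, 0x8f, 0xf1, 0xba, 0x25, 0xd8, 0x19, 0x65]

RES = [0x9a, 0x8f, 0xf1, 0xba, 0x25, 0xd8, 0x19, 0x65]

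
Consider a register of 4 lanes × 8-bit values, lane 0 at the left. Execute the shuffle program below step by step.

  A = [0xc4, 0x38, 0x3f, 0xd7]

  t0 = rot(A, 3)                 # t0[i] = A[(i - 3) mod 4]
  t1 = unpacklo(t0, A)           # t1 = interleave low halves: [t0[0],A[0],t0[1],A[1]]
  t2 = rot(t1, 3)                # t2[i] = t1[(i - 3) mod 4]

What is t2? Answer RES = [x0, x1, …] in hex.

t0 = [0x38, 0x3f, 0xd7, 0xc4]
t1 = [0x38, 0xc4, 0x3f, 0x38]
t2 = [0xc4, 0x3f, 0x38, 0x38]

RES = [0xc4, 0x3f, 0x38, 0x38]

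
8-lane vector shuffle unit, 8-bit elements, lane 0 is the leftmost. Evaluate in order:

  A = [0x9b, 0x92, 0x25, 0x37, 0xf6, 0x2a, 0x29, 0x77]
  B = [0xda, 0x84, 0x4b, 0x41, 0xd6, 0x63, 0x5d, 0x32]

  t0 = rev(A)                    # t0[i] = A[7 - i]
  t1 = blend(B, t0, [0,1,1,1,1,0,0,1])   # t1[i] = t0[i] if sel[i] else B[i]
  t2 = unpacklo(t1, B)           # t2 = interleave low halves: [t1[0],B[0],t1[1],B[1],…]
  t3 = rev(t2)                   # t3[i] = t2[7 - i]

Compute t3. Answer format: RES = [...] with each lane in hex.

RES = [0x41, 0xf6, 0x4b, 0x2a, 0x84, 0x29, 0xda, 0xda]

→ t0 |77|29|2a|f6|37|25|92|9b|
→ t1 |da|29|2a|f6|37|63|5d|9b|
→ t2 |da|da|29|84|2a|4b|f6|41|
→ t3 |41|f6|4b|2a|84|29|da|da|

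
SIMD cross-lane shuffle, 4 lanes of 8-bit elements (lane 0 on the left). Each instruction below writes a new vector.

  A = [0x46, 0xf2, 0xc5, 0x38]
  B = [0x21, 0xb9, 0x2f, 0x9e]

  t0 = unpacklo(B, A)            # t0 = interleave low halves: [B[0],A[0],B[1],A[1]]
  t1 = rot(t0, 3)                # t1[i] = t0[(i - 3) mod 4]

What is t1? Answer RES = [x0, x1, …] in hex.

→ t0 |21|46|b9|f2|
→ t1 |46|b9|f2|21|

RES = [ 0x46  0xb9  0xf2  0x21 ]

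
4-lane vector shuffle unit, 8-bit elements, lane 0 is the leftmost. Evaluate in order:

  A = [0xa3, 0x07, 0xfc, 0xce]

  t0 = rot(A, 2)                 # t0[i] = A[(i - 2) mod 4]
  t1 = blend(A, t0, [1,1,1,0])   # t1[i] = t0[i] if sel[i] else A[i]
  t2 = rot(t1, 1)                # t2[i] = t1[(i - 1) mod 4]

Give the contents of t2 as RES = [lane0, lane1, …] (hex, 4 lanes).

→ t0 |fc|ce|a3|07|
→ t1 |fc|ce|a3|ce|
→ t2 |ce|fc|ce|a3|

RES = [ 0xce  0xfc  0xce  0xa3 ]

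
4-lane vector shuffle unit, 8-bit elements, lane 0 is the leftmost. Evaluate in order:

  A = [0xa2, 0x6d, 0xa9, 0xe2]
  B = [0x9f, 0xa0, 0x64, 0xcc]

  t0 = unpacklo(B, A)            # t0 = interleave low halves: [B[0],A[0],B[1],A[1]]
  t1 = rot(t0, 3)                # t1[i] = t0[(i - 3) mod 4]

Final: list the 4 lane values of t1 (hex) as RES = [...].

→ t0 |9f|a2|a0|6d|
→ t1 |a2|a0|6d|9f|

RES = [0xa2, 0xa0, 0x6d, 0x9f]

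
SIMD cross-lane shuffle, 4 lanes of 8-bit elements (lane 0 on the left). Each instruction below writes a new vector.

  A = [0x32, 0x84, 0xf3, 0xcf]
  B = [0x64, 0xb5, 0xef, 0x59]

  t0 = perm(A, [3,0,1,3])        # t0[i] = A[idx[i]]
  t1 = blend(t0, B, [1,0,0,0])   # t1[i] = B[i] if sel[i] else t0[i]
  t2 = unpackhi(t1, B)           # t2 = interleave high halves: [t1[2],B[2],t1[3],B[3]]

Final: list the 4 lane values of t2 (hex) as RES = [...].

RES = [0x84, 0xef, 0xcf, 0x59]

t0 = [0xcf, 0x32, 0x84, 0xcf]
t1 = [0x64, 0x32, 0x84, 0xcf]
t2 = [0x84, 0xef, 0xcf, 0x59]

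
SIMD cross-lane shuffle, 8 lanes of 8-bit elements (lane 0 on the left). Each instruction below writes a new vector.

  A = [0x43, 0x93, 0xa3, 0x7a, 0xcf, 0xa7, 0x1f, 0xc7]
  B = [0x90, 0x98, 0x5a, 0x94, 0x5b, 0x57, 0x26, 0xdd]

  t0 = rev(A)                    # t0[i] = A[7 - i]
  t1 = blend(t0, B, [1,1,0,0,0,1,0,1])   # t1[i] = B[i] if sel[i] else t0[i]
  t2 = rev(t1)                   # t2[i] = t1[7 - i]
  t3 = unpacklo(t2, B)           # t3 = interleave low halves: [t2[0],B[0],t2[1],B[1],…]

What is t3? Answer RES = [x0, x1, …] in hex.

RES = [ 0xdd  0x90  0x93  0x98  0x57  0x5a  0x7a  0x94 ]

t0 = [0xc7, 0x1f, 0xa7, 0xcf, 0x7a, 0xa3, 0x93, 0x43]
t1 = [0x90, 0x98, 0xa7, 0xcf, 0x7a, 0x57, 0x93, 0xdd]
t2 = [0xdd, 0x93, 0x57, 0x7a, 0xcf, 0xa7, 0x98, 0x90]
t3 = [0xdd, 0x90, 0x93, 0x98, 0x57, 0x5a, 0x7a, 0x94]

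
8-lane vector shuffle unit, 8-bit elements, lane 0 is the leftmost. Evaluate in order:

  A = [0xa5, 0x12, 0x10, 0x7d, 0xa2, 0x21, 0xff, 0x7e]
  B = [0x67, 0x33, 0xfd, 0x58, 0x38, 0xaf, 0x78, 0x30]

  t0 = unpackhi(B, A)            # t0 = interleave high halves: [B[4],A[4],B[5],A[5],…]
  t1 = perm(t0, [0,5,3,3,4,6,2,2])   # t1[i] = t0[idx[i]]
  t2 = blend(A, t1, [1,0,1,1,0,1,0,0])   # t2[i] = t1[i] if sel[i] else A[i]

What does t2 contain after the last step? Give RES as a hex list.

RES = [ 0x38  0x12  0x21  0x21  0xa2  0x30  0xff  0x7e ]

→ t0 |38|a2|af|21|78|ff|30|7e|
→ t1 |38|ff|21|21|78|30|af|af|
→ t2 |38|12|21|21|a2|30|ff|7e|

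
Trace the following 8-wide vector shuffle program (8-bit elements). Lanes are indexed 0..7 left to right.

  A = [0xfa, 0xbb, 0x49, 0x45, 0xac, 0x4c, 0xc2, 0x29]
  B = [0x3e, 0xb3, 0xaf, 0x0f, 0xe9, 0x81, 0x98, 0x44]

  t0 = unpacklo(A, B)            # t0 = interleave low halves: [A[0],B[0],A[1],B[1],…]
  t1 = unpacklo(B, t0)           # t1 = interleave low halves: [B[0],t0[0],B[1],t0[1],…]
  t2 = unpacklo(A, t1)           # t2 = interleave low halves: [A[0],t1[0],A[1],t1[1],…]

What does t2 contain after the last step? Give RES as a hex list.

RES = [ 0xfa  0x3e  0xbb  0xfa  0x49  0xb3  0x45  0x3e ]

→ t0 |fa|3e|bb|b3|49|af|45|0f|
→ t1 |3e|fa|b3|3e|af|bb|0f|b3|
→ t2 |fa|3e|bb|fa|49|b3|45|3e|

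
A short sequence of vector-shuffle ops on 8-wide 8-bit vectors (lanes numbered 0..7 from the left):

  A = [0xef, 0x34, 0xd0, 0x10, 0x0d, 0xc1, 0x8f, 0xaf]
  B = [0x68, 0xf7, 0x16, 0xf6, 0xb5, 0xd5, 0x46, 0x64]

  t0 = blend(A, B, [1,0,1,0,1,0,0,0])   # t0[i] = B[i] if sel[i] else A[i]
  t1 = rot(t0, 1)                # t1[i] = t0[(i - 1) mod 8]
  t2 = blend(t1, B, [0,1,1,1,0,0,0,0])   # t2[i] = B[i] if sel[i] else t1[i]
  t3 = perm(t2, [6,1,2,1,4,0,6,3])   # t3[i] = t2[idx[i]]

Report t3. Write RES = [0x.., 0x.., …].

RES = [0xc1, 0xf7, 0x16, 0xf7, 0x10, 0xaf, 0xc1, 0xf6]

t0 = [0x68, 0x34, 0x16, 0x10, 0xb5, 0xc1, 0x8f, 0xaf]
t1 = [0xaf, 0x68, 0x34, 0x16, 0x10, 0xb5, 0xc1, 0x8f]
t2 = [0xaf, 0xf7, 0x16, 0xf6, 0x10, 0xb5, 0xc1, 0x8f]
t3 = [0xc1, 0xf7, 0x16, 0xf7, 0x10, 0xaf, 0xc1, 0xf6]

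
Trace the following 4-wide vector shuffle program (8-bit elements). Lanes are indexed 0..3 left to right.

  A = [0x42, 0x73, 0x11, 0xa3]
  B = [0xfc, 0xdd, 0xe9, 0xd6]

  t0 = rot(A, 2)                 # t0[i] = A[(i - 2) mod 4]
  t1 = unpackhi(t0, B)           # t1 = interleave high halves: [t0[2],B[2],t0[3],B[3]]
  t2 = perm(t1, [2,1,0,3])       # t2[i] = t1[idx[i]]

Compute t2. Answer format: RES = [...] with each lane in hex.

RES = [ 0x73  0xe9  0x42  0xd6 ]

t0 = [0x11, 0xa3, 0x42, 0x73]
t1 = [0x42, 0xe9, 0x73, 0xd6]
t2 = [0x73, 0xe9, 0x42, 0xd6]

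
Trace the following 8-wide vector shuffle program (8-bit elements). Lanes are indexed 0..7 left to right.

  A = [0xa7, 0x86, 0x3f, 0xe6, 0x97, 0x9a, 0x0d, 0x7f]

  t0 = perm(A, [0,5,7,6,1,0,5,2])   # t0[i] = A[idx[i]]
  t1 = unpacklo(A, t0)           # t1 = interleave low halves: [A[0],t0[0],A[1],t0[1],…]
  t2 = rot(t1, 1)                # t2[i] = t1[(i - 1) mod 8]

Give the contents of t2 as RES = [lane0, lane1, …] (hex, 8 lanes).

RES = [0x0d, 0xa7, 0xa7, 0x86, 0x9a, 0x3f, 0x7f, 0xe6]

→ t0 |a7|9a|7f|0d|86|a7|9a|3f|
→ t1 |a7|a7|86|9a|3f|7f|e6|0d|
→ t2 |0d|a7|a7|86|9a|3f|7f|e6|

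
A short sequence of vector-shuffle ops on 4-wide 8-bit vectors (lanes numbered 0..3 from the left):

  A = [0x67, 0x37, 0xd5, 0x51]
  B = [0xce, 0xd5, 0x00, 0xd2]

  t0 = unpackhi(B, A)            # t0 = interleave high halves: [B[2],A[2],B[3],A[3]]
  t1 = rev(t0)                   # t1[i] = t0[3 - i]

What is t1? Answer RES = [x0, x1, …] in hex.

RES = [0x51, 0xd2, 0xd5, 0x00]

  t0: 00 d5 d2 51
  t1: 51 d2 d5 00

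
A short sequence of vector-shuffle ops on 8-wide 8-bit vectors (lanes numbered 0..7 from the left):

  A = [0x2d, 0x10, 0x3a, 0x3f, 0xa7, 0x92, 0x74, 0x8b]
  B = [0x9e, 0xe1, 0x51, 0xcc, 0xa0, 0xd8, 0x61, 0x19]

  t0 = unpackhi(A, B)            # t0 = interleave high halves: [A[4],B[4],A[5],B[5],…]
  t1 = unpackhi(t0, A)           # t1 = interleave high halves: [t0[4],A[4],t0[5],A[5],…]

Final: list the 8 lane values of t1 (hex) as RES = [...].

RES = [0x74, 0xa7, 0x61, 0x92, 0x8b, 0x74, 0x19, 0x8b]

→ t0 |a7|a0|92|d8|74|61|8b|19|
→ t1 |74|a7|61|92|8b|74|19|8b|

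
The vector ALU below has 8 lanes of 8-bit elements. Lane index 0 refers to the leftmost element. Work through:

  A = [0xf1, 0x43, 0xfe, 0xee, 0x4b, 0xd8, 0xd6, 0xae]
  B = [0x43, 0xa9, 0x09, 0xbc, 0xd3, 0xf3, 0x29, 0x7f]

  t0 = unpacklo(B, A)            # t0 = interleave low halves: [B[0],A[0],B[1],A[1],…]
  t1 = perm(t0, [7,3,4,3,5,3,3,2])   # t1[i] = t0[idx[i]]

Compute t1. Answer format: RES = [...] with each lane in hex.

→ t0 |43|f1|a9|43|09|fe|bc|ee|
→ t1 |ee|43|09|43|fe|43|43|a9|

RES = [0xee, 0x43, 0x09, 0x43, 0xfe, 0x43, 0x43, 0xa9]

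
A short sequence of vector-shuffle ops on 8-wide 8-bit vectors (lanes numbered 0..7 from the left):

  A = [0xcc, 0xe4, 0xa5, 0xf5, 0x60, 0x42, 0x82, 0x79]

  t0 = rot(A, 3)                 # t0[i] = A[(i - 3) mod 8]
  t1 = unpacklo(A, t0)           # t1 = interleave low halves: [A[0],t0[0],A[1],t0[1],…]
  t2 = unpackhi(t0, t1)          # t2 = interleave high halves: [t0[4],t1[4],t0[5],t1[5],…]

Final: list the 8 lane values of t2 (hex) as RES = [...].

RES = [ 0xe4  0xa5  0xa5  0x79  0xf5  0xf5  0x60  0xcc ]

t0 = [0x42, 0x82, 0x79, 0xcc, 0xe4, 0xa5, 0xf5, 0x60]
t1 = [0xcc, 0x42, 0xe4, 0x82, 0xa5, 0x79, 0xf5, 0xcc]
t2 = [0xe4, 0xa5, 0xa5, 0x79, 0xf5, 0xf5, 0x60, 0xcc]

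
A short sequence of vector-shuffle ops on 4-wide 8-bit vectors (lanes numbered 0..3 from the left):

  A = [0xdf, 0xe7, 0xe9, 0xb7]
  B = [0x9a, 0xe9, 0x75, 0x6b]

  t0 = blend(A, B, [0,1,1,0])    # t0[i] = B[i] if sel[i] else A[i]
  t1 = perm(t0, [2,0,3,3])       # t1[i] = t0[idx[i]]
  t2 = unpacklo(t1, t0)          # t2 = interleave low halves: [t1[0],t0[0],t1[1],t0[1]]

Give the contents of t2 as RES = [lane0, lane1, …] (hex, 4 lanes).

→ t0 |df|e9|75|b7|
→ t1 |75|df|b7|b7|
→ t2 |75|df|df|e9|

RES = [0x75, 0xdf, 0xdf, 0xe9]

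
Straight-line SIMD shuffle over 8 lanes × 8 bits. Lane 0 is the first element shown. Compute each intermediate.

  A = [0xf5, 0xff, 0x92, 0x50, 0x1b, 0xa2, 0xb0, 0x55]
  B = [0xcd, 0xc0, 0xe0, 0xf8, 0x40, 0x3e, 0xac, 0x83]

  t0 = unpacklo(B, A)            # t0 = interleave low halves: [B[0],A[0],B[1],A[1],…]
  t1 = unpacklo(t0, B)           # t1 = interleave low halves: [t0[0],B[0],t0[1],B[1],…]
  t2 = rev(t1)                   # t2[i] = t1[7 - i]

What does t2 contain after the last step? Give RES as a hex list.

RES = [ 0xf8  0xff  0xe0  0xc0  0xc0  0xf5  0xcd  0xcd ]

  t0: cd f5 c0 ff e0 92 f8 50
  t1: cd cd f5 c0 c0 e0 ff f8
  t2: f8 ff e0 c0 c0 f5 cd cd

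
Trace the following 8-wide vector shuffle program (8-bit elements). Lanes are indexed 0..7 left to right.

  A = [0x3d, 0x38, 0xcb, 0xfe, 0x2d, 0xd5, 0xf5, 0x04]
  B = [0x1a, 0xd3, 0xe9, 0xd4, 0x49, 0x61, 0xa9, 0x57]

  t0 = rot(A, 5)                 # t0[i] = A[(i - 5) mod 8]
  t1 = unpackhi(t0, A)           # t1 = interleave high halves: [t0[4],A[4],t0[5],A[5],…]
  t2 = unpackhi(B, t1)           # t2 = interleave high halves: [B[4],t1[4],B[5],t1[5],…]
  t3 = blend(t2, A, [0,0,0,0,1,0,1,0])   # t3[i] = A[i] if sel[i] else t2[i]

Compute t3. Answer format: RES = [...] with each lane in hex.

RES = [0x49, 0x38, 0x61, 0xf5, 0x2d, 0xcb, 0xf5, 0x04]

  t0: fe 2d d5 f5 04 3d 38 cb
  t1: 04 2d 3d d5 38 f5 cb 04
  t2: 49 38 61 f5 a9 cb 57 04
  t3: 49 38 61 f5 2d cb f5 04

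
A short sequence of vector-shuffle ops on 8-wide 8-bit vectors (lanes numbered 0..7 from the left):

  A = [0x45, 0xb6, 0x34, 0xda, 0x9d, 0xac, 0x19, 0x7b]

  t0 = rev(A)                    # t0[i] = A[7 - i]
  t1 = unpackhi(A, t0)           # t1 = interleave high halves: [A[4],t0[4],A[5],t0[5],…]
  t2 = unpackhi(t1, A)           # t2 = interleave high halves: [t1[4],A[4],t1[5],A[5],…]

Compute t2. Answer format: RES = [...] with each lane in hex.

→ t0 |7b|19|ac|9d|da|34|b6|45|
→ t1 |9d|da|ac|34|19|b6|7b|45|
→ t2 |19|9d|b6|ac|7b|19|45|7b|

RES = [ 0x19  0x9d  0xb6  0xac  0x7b  0x19  0x45  0x7b ]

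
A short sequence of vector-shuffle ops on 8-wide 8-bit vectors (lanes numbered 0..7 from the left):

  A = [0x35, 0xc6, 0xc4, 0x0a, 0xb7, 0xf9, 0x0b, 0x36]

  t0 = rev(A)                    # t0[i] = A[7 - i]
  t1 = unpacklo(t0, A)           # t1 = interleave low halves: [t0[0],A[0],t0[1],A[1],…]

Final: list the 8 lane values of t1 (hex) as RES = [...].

→ t0 |36|0b|f9|b7|0a|c4|c6|35|
→ t1 |36|35|0b|c6|f9|c4|b7|0a|

RES = [ 0x36  0x35  0x0b  0xc6  0xf9  0xc4  0xb7  0x0a ]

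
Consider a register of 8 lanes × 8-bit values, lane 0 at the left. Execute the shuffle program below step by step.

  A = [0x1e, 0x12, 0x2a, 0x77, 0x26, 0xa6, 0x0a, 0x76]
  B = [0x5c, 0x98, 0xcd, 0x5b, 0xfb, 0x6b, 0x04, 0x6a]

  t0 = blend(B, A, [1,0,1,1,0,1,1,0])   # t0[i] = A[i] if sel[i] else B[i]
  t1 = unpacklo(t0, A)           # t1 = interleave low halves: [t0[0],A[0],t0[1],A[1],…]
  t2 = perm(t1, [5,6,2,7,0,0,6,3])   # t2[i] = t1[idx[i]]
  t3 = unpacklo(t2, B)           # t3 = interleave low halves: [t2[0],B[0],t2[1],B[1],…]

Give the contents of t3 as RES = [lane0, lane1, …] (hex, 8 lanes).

t0 = [0x1e, 0x98, 0x2a, 0x77, 0xfb, 0xa6, 0x0a, 0x6a]
t1 = [0x1e, 0x1e, 0x98, 0x12, 0x2a, 0x2a, 0x77, 0x77]
t2 = [0x2a, 0x77, 0x98, 0x77, 0x1e, 0x1e, 0x77, 0x12]
t3 = [0x2a, 0x5c, 0x77, 0x98, 0x98, 0xcd, 0x77, 0x5b]

RES = [0x2a, 0x5c, 0x77, 0x98, 0x98, 0xcd, 0x77, 0x5b]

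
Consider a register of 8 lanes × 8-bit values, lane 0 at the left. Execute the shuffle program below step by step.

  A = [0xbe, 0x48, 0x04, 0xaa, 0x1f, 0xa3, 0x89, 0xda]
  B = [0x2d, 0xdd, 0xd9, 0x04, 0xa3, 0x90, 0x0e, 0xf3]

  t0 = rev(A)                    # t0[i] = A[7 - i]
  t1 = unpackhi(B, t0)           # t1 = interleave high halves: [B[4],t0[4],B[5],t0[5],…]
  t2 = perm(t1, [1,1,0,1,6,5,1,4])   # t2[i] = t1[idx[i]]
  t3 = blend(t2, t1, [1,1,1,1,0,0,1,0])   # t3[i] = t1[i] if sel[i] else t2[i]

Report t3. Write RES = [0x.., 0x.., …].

→ t0 |da|89|a3|1f|aa|04|48|be|
→ t1 |a3|aa|90|04|0e|48|f3|be|
→ t2 |aa|aa|a3|aa|f3|48|aa|0e|
→ t3 |a3|aa|90|04|f3|48|f3|0e|

RES = [0xa3, 0xaa, 0x90, 0x04, 0xf3, 0x48, 0xf3, 0x0e]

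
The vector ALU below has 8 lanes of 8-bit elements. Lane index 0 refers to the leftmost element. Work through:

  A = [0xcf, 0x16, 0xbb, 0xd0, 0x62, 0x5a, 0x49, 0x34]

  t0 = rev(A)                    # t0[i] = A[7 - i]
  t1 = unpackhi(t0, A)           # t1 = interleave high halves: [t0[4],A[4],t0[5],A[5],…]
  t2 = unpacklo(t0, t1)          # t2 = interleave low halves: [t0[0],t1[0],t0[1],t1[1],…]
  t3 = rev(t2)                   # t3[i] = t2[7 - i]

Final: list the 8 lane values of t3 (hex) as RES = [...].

  t0: 34 49 5a 62 d0 bb 16 cf
  t1: d0 62 bb 5a 16 49 cf 34
  t2: 34 d0 49 62 5a bb 62 5a
  t3: 5a 62 bb 5a 62 49 d0 34

RES = [0x5a, 0x62, 0xbb, 0x5a, 0x62, 0x49, 0xd0, 0x34]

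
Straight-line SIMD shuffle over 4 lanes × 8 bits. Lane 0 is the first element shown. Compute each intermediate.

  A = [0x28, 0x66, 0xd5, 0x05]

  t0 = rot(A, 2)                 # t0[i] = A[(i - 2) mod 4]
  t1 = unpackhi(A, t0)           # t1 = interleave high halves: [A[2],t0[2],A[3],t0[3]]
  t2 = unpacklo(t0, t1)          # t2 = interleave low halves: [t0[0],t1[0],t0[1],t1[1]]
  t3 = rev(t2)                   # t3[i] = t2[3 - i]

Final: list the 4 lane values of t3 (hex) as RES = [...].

RES = [ 0x28  0x05  0xd5  0xd5 ]

t0 = [0xd5, 0x05, 0x28, 0x66]
t1 = [0xd5, 0x28, 0x05, 0x66]
t2 = [0xd5, 0xd5, 0x05, 0x28]
t3 = [0x28, 0x05, 0xd5, 0xd5]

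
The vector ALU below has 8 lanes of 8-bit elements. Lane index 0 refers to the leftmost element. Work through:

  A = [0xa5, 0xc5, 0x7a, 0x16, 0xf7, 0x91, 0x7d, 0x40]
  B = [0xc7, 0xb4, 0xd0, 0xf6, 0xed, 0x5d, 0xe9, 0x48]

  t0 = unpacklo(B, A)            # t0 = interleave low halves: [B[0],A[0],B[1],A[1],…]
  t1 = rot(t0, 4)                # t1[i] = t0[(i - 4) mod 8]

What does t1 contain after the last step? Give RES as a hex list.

  t0: c7 a5 b4 c5 d0 7a f6 16
  t1: d0 7a f6 16 c7 a5 b4 c5

RES = [ 0xd0  0x7a  0xf6  0x16  0xc7  0xa5  0xb4  0xc5 ]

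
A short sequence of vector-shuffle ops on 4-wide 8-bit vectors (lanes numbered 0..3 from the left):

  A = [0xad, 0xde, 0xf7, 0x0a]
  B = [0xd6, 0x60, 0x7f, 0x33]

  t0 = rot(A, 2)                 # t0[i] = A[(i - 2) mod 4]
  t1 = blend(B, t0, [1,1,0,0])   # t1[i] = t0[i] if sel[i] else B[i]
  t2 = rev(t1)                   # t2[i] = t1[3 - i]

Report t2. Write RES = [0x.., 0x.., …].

  t0: f7 0a ad de
  t1: f7 0a 7f 33
  t2: 33 7f 0a f7

RES = [0x33, 0x7f, 0x0a, 0xf7]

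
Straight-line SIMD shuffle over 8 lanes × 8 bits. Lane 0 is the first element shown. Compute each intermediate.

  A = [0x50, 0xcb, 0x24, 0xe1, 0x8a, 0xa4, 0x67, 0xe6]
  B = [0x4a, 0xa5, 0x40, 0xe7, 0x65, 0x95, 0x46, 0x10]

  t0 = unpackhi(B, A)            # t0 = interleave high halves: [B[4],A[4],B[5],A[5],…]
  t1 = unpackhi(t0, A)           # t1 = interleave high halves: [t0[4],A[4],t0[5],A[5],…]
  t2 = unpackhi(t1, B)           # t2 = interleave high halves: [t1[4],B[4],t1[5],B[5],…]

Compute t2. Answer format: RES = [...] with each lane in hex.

RES = [ 0x10  0x65  0x67  0x95  0xe6  0x46  0xe6  0x10 ]

  t0: 65 8a 95 a4 46 67 10 e6
  t1: 46 8a 67 a4 10 67 e6 e6
  t2: 10 65 67 95 e6 46 e6 10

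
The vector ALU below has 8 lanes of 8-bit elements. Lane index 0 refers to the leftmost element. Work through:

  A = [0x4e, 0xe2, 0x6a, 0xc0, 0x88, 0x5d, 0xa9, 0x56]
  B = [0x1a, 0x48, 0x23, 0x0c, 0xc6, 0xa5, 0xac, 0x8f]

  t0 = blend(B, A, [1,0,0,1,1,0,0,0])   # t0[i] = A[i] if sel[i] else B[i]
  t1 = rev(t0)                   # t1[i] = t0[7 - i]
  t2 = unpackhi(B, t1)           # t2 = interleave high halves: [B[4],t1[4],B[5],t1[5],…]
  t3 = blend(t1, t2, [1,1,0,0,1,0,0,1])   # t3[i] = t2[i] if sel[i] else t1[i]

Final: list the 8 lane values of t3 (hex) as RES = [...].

RES = [0xc6, 0xc0, 0xa5, 0x88, 0xac, 0x23, 0x48, 0x4e]

  t0: 4e 48 23 c0 88 a5 ac 8f
  t1: 8f ac a5 88 c0 23 48 4e
  t2: c6 c0 a5 23 ac 48 8f 4e
  t3: c6 c0 a5 88 ac 23 48 4e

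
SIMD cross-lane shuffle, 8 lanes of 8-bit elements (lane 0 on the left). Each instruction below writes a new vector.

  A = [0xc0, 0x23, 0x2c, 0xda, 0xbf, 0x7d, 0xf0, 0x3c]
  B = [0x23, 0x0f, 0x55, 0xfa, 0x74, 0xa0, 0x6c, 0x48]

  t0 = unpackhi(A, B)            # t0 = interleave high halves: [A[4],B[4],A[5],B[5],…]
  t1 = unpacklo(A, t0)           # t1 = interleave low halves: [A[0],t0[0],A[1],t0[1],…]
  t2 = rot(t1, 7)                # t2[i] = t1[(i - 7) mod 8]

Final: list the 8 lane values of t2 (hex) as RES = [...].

RES = [ 0xbf  0x23  0x74  0x2c  0x7d  0xda  0xa0  0xc0 ]

→ t0 |bf|74|7d|a0|f0|6c|3c|48|
→ t1 |c0|bf|23|74|2c|7d|da|a0|
→ t2 |bf|23|74|2c|7d|da|a0|c0|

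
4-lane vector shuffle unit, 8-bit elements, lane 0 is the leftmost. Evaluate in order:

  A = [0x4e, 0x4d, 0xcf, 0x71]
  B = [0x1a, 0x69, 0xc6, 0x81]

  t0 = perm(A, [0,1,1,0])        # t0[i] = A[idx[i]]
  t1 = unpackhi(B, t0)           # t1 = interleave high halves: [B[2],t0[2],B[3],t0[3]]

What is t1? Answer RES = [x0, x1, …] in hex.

  t0: 4e 4d 4d 4e
  t1: c6 4d 81 4e

RES = [ 0xc6  0x4d  0x81  0x4e ]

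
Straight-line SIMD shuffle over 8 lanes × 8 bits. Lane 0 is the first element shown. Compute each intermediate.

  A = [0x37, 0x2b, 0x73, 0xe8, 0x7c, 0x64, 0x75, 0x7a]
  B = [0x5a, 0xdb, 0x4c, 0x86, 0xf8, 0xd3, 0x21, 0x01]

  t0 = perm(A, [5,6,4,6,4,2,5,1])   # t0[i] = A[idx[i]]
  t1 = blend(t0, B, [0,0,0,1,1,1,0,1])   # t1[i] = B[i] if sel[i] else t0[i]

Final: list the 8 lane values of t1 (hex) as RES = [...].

→ t0 |64|75|7c|75|7c|73|64|2b|
→ t1 |64|75|7c|86|f8|d3|64|01|

RES = [0x64, 0x75, 0x7c, 0x86, 0xf8, 0xd3, 0x64, 0x01]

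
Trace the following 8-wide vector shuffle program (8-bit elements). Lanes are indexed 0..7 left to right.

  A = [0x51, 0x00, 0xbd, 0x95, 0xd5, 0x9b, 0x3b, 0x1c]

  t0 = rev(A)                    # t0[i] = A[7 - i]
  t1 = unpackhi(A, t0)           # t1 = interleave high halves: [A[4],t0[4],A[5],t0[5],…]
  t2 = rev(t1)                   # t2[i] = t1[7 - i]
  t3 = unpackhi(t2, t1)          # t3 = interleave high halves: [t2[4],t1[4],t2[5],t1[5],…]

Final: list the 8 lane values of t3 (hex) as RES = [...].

  t0: 1c 3b 9b d5 95 bd 00 51
  t1: d5 95 9b bd 3b 00 1c 51
  t2: 51 1c 00 3b bd 9b 95 d5
  t3: bd 3b 9b 00 95 1c d5 51

RES = [0xbd, 0x3b, 0x9b, 0x00, 0x95, 0x1c, 0xd5, 0x51]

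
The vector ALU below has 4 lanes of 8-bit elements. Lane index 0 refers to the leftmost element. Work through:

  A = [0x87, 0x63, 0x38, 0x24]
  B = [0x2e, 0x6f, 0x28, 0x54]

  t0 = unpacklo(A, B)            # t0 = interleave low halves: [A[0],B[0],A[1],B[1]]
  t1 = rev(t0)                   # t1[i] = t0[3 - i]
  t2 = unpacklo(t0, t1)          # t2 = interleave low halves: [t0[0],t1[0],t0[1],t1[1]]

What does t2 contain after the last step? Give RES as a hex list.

RES = [ 0x87  0x6f  0x2e  0x63 ]

  t0: 87 2e 63 6f
  t1: 6f 63 2e 87
  t2: 87 6f 2e 63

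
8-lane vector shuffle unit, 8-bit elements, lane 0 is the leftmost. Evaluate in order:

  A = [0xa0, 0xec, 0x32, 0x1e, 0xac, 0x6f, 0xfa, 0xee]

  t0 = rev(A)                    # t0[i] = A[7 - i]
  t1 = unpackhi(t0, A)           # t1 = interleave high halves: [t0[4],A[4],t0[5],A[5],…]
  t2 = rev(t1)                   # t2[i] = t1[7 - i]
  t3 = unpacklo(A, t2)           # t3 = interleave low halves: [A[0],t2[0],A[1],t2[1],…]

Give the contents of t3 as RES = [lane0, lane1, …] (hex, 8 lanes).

RES = [0xa0, 0xee, 0xec, 0xa0, 0x32, 0xfa, 0x1e, 0xec]

  t0: ee fa 6f ac 1e 32 ec a0
  t1: 1e ac 32 6f ec fa a0 ee
  t2: ee a0 fa ec 6f 32 ac 1e
  t3: a0 ee ec a0 32 fa 1e ec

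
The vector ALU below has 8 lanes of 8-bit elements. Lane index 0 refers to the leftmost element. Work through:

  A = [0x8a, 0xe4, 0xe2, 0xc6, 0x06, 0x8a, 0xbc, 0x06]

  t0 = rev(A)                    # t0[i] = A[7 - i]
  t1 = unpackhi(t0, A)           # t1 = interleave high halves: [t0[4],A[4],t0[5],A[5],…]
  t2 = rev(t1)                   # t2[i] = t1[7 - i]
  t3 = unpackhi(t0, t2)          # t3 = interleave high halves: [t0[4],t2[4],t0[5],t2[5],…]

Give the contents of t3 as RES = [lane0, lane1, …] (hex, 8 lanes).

t0 = [0x06, 0xbc, 0x8a, 0x06, 0xc6, 0xe2, 0xe4, 0x8a]
t1 = [0xc6, 0x06, 0xe2, 0x8a, 0xe4, 0xbc, 0x8a, 0x06]
t2 = [0x06, 0x8a, 0xbc, 0xe4, 0x8a, 0xe2, 0x06, 0xc6]
t3 = [0xc6, 0x8a, 0xe2, 0xe2, 0xe4, 0x06, 0x8a, 0xc6]

RES = [0xc6, 0x8a, 0xe2, 0xe2, 0xe4, 0x06, 0x8a, 0xc6]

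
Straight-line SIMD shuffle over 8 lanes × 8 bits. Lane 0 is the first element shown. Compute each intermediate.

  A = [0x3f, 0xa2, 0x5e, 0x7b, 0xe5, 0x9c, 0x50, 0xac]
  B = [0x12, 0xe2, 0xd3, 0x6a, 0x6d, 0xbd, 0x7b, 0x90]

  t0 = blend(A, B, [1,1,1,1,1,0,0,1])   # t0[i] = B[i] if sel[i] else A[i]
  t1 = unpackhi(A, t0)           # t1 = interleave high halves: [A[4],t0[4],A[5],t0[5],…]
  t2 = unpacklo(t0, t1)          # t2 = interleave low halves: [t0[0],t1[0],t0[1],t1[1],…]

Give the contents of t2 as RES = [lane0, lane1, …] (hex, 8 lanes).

t0 = [0x12, 0xe2, 0xd3, 0x6a, 0x6d, 0x9c, 0x50, 0x90]
t1 = [0xe5, 0x6d, 0x9c, 0x9c, 0x50, 0x50, 0xac, 0x90]
t2 = [0x12, 0xe5, 0xe2, 0x6d, 0xd3, 0x9c, 0x6a, 0x9c]

RES = [ 0x12  0xe5  0xe2  0x6d  0xd3  0x9c  0x6a  0x9c ]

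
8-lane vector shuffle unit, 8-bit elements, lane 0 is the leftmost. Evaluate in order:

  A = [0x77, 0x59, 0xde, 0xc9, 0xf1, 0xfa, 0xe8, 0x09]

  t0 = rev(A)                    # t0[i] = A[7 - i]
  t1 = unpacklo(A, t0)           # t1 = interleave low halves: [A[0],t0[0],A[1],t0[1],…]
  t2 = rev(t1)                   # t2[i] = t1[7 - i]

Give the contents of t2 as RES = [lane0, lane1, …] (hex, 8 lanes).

RES = [0xf1, 0xc9, 0xfa, 0xde, 0xe8, 0x59, 0x09, 0x77]

→ t0 |09|e8|fa|f1|c9|de|59|77|
→ t1 |77|09|59|e8|de|fa|c9|f1|
→ t2 |f1|c9|fa|de|e8|59|09|77|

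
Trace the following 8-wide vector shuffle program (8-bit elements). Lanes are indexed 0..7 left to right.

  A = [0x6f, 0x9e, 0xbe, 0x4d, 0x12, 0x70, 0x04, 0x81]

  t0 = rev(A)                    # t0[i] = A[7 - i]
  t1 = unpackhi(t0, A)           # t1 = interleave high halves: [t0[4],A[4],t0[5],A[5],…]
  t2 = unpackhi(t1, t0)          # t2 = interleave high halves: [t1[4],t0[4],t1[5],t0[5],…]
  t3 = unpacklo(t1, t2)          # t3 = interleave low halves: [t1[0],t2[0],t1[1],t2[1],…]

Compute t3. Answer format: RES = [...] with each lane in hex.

RES = [0x4d, 0x9e, 0x12, 0x4d, 0xbe, 0x04, 0x70, 0xbe]

  t0: 81 04 70 12 4d be 9e 6f
  t1: 4d 12 be 70 9e 04 6f 81
  t2: 9e 4d 04 be 6f 9e 81 6f
  t3: 4d 9e 12 4d be 04 70 be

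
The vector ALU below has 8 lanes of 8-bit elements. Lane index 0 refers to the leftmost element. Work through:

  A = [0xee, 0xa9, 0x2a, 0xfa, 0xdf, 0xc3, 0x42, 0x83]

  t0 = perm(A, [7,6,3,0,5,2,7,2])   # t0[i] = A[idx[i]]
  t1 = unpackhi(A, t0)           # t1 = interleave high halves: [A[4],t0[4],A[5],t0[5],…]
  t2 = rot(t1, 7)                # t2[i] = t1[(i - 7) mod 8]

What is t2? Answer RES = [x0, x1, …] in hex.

RES = [0xc3, 0xc3, 0x2a, 0x42, 0x83, 0x83, 0x2a, 0xdf]

t0 = [0x83, 0x42, 0xfa, 0xee, 0xc3, 0x2a, 0x83, 0x2a]
t1 = [0xdf, 0xc3, 0xc3, 0x2a, 0x42, 0x83, 0x83, 0x2a]
t2 = [0xc3, 0xc3, 0x2a, 0x42, 0x83, 0x83, 0x2a, 0xdf]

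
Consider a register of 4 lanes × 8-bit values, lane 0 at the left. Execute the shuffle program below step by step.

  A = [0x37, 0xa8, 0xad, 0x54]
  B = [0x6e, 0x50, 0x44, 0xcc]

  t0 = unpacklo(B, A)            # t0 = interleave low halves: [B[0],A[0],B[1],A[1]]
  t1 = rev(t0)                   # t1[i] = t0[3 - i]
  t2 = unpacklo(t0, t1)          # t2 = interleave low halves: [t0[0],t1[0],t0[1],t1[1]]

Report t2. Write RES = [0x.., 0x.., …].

RES = [0x6e, 0xa8, 0x37, 0x50]

→ t0 |6e|37|50|a8|
→ t1 |a8|50|37|6e|
→ t2 |6e|a8|37|50|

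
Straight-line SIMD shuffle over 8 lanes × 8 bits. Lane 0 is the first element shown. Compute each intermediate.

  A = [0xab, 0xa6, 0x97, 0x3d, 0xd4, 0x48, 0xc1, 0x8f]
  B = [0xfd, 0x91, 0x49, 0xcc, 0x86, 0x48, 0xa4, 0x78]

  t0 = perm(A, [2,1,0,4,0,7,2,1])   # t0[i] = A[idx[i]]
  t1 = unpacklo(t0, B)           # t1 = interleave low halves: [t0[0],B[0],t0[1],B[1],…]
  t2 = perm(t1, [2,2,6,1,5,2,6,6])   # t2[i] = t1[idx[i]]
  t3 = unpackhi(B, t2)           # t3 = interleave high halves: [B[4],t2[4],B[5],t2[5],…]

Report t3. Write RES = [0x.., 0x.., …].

RES = [0x86, 0x49, 0x48, 0xa6, 0xa4, 0xd4, 0x78, 0xd4]

  t0: 97 a6 ab d4 ab 8f 97 a6
  t1: 97 fd a6 91 ab 49 d4 cc
  t2: a6 a6 d4 fd 49 a6 d4 d4
  t3: 86 49 48 a6 a4 d4 78 d4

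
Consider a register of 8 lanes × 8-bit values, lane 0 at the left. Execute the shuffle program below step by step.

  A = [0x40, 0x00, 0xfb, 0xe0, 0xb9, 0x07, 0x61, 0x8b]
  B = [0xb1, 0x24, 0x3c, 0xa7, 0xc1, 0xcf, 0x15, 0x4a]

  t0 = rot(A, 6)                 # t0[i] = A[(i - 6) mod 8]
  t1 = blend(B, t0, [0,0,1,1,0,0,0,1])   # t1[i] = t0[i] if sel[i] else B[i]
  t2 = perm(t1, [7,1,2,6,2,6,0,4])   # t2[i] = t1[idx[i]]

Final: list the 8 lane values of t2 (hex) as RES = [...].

RES = [ 0x00  0x24  0xb9  0x15  0xb9  0x15  0xb1  0xc1 ]

→ t0 |fb|e0|b9|07|61|8b|40|00|
→ t1 |b1|24|b9|07|c1|cf|15|00|
→ t2 |00|24|b9|15|b9|15|b1|c1|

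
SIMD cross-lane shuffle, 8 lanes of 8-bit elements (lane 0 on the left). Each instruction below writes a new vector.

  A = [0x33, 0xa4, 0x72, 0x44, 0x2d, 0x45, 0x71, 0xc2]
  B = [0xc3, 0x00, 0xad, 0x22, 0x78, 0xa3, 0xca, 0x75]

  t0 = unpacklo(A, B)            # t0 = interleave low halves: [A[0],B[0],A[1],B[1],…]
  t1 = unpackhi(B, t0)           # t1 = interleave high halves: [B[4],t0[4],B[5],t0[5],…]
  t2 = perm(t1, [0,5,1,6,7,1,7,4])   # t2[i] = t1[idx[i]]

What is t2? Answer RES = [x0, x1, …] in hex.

t0 = [0x33, 0xc3, 0xa4, 0x00, 0x72, 0xad, 0x44, 0x22]
t1 = [0x78, 0x72, 0xa3, 0xad, 0xca, 0x44, 0x75, 0x22]
t2 = [0x78, 0x44, 0x72, 0x75, 0x22, 0x72, 0x22, 0xca]

RES = [0x78, 0x44, 0x72, 0x75, 0x22, 0x72, 0x22, 0xca]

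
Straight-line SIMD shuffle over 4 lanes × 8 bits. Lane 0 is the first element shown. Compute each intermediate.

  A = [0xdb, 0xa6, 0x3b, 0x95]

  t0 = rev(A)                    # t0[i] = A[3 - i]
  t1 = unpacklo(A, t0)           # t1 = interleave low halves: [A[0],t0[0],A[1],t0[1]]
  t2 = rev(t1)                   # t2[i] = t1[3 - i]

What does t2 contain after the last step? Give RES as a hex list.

RES = [ 0x3b  0xa6  0x95  0xdb ]

→ t0 |95|3b|a6|db|
→ t1 |db|95|a6|3b|
→ t2 |3b|a6|95|db|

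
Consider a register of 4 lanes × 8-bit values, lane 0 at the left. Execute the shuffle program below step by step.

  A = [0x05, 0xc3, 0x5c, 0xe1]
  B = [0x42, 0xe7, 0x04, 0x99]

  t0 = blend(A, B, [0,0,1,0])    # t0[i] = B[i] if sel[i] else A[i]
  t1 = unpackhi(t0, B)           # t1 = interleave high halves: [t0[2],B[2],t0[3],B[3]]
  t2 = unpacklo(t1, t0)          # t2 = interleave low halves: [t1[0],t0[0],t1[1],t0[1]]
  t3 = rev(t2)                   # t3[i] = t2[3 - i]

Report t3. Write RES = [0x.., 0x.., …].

RES = [0xc3, 0x04, 0x05, 0x04]

  t0: 05 c3 04 e1
  t1: 04 04 e1 99
  t2: 04 05 04 c3
  t3: c3 04 05 04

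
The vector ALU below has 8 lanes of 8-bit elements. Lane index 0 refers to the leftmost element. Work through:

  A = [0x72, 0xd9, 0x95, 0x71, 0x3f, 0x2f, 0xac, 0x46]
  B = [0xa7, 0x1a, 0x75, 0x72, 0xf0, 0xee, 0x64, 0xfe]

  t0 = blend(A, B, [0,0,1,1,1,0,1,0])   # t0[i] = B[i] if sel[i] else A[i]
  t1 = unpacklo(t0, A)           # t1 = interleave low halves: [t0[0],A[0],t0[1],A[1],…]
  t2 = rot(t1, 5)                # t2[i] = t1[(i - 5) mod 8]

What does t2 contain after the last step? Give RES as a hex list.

  t0: 72 d9 75 72 f0 2f 64 46
  t1: 72 72 d9 d9 75 95 72 71
  t2: d9 75 95 72 71 72 72 d9

RES = [ 0xd9  0x75  0x95  0x72  0x71  0x72  0x72  0xd9 ]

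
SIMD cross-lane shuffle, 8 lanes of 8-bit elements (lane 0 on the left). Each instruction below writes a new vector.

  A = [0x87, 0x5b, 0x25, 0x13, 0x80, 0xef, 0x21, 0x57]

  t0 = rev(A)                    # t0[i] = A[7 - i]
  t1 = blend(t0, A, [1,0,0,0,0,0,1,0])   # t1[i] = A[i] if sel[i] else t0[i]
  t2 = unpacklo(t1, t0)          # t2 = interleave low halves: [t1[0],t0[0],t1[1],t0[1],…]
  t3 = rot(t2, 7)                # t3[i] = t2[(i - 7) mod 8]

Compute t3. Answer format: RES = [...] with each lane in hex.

RES = [0x57, 0x21, 0x21, 0xef, 0xef, 0x80, 0x80, 0x87]

t0 = [0x57, 0x21, 0xef, 0x80, 0x13, 0x25, 0x5b, 0x87]
t1 = [0x87, 0x21, 0xef, 0x80, 0x13, 0x25, 0x21, 0x87]
t2 = [0x87, 0x57, 0x21, 0x21, 0xef, 0xef, 0x80, 0x80]
t3 = [0x57, 0x21, 0x21, 0xef, 0xef, 0x80, 0x80, 0x87]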